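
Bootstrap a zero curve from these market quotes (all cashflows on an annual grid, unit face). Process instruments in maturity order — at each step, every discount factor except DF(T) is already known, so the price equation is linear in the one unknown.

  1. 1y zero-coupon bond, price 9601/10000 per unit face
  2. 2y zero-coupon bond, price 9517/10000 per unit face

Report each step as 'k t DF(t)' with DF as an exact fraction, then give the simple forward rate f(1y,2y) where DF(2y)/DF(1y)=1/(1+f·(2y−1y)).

1 1 9601/10000
2 2 9517/10000
f(1y,2y) = ((9601/10000)/(9517/10000) − 1)/(1) = 84/9517 ≈ 0.8826%

step 1 [1y] zero: DF = P = 9601/10000 ≈ 0.960100
step 2 [2y] zero: DF = P = 9517/10000 ≈ 0.951700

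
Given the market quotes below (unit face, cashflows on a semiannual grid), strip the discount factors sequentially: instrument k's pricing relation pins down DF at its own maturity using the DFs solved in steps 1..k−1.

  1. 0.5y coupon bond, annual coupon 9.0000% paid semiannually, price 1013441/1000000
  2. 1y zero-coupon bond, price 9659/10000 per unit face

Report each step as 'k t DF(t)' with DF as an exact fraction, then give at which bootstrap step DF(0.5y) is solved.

step 1 [0.5y] bond c/2=9/200: DF=(1013441/1000000 − 9/200·(0))/(1+9/200) = 4849/5000 ≈ 0.969800
step 2 [1y] zero: DF = P = 9659/10000 ≈ 0.965900

1 1/2 4849/5000
2 1 9659/10000
DF(0.5y) is solved at step 1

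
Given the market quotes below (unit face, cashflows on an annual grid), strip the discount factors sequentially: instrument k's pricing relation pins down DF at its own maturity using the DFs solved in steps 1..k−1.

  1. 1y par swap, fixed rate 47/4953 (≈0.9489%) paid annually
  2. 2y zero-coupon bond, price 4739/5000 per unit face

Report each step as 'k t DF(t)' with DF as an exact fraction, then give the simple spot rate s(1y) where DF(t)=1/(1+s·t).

step 1 [1y] swap r/1=47/4953: DF=(1 − 47/4953·(0))/(1+47/4953) = 4953/5000 ≈ 0.990600
step 2 [2y] zero: DF = P = 4739/5000 ≈ 0.947800

1 1 4953/5000
2 2 4739/5000
s(1y) = (1/(4953/5000) − 1)/(1) = 47/4953 ≈ 0.9489%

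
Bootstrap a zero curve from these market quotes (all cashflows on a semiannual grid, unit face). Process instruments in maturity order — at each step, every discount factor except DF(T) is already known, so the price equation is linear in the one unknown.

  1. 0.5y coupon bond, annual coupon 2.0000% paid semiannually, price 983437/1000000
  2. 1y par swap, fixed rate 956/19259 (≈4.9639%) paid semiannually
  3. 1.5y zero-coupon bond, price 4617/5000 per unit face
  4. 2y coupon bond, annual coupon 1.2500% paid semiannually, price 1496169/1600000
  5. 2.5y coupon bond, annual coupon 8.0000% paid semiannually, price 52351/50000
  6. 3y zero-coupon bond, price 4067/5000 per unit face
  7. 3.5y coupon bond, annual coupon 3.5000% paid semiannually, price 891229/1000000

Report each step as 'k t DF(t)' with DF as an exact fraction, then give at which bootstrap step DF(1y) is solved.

step 1 [0.5y] bond c/2=1/100: DF=(983437/1000000 − 1/100·(0))/(1+1/100) = 9737/10000 ≈ 0.973700
step 2 [1y] swap r/2=478/19259: DF=(1 − 478/19259·(0.973700))/(1+478/19259) = 4761/5000 ≈ 0.952200
step 3 [1.5y] zero: DF = P = 4617/5000 ≈ 0.923400
step 4 [2y] bond c/2=1/160: DF=(1496169/1600000 − 1/160·(0.973700+0.952200+0.923400))/(1+1/160) = 2279/2500 ≈ 0.911600
step 5 [2.5y] bond c/2=1/25: DF=(52351/50000 − 1/25·(0.973700+0.952200+0.923400+0.911600))/(1+1/25) = 8621/10000 ≈ 0.862100
step 6 [3y] zero: DF = P = 4067/5000 ≈ 0.813400
step 7 [3.5y] bond c/2=7/400: DF=(891229/1000000 − 7/400·(0.973700+0.952200+0.923400+0.911600+0.862100+0.813400))/(1+7/400) = 489/625 ≈ 0.782400

1 1/2 9737/10000
2 1 4761/5000
3 3/2 4617/5000
4 2 2279/2500
5 5/2 8621/10000
6 3 4067/5000
7 7/2 489/625
DF(1y) is solved at step 2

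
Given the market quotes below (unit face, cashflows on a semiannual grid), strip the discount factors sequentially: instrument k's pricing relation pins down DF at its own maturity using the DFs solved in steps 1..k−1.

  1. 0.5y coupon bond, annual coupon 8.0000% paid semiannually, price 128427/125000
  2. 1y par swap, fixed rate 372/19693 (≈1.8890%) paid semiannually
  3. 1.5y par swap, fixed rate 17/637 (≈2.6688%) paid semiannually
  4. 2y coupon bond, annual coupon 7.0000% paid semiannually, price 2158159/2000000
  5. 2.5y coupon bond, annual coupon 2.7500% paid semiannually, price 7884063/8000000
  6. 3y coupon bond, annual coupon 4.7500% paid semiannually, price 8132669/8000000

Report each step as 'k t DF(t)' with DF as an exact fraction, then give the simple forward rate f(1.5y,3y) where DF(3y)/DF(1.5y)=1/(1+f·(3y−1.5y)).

step 1 [0.5y] bond c/2=1/25: DF=(128427/125000 − 1/25·(0))/(1+1/25) = 9879/10000 ≈ 0.987900
step 2 [1y] swap r/2=186/19693: DF=(1 − 186/19693·(0.987900))/(1+186/19693) = 4907/5000 ≈ 0.981400
step 3 [1.5y] swap r/2=17/1274: DF=(1 − 17/1274·(0.987900+0.981400))/(1+17/1274) = 9609/10000 ≈ 0.960900
step 4 [2y] bond c/2=7/200: DF=(2158159/2000000 − 7/200·(0.987900+0.981400+0.960900))/(1+7/200) = 1887/2000 ≈ 0.943500
step 5 [2.5y] bond c/2=11/800: DF=(7884063/8000000 − 11/800·(0.987900+0.981400+0.960900+0.943500))/(1+11/800) = 2299/2500 ≈ 0.919600
step 6 [3y] bond c/2=19/800: DF=(8132669/8000000 − 19/800·(0.987900+0.981400+0.960900+0.943500+0.919600))/(1+19/800) = 4409/5000 ≈ 0.881800

1 1/2 9879/10000
2 1 4907/5000
3 3/2 9609/10000
4 2 1887/2000
5 5/2 2299/2500
6 3 4409/5000
f(1.5y,3y) = ((9609/10000)/(4409/5000) − 1)/(3/2) = 791/13227 ≈ 5.9802%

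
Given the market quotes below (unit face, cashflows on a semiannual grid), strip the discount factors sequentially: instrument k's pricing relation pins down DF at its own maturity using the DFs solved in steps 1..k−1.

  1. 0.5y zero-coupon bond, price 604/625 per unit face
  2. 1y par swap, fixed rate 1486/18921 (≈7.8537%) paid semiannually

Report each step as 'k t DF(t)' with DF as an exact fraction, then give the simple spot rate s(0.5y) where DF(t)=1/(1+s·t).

step 1 [0.5y] zero: DF = P = 604/625 ≈ 0.966400
step 2 [1y] swap r/2=743/18921: DF=(1 − 743/18921·(0.966400))/(1+743/18921) = 9257/10000 ≈ 0.925700

1 1/2 604/625
2 1 9257/10000
s(0.5y) = (1/(604/625) − 1)/(1/2) = 21/302 ≈ 6.9536%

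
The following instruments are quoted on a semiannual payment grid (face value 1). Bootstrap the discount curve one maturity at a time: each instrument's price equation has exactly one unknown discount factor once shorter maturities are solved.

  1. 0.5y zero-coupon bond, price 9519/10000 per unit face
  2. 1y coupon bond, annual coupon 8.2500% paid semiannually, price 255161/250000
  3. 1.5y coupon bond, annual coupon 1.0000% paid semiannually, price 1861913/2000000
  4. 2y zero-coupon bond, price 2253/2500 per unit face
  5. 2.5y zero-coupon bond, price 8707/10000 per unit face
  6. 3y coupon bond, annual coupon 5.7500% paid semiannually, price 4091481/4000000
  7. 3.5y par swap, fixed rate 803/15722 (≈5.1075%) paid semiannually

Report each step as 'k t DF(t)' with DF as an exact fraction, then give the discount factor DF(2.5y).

step 1 [0.5y] zero: DF = P = 9519/10000 ≈ 0.951900
step 2 [1y] bond c/2=33/800: DF=(255161/250000 − 33/800·(0.951900))/(1+33/800) = 377/400 ≈ 0.942500
step 3 [1.5y] bond c/2=1/200: DF=(1861913/2000000 − 1/200·(0.951900+0.942500))/(1+1/200) = 9169/10000 ≈ 0.916900
step 4 [2y] zero: DF = P = 2253/2500 ≈ 0.901200
step 5 [2.5y] zero: DF = P = 8707/10000 ≈ 0.870700
step 6 [3y] bond c/2=23/800: DF=(4091481/4000000 − 23/800·(0.951900+0.942500+0.916900+0.901200+0.870700))/(1+23/800) = 4331/5000 ≈ 0.866200
step 7 [3.5y] swap r/2=803/31444: DF=(1 − 803/31444·(0.951900+0.942500+0.916900+0.901200+0.870700+0.866200))/(1+803/31444) = 4197/5000 ≈ 0.839400

1 1/2 9519/10000
2 1 377/400
3 3/2 9169/10000
4 2 2253/2500
5 5/2 8707/10000
6 3 4331/5000
7 7/2 4197/5000
DF(2.5y) = 8707/10000 ≈ 0.870700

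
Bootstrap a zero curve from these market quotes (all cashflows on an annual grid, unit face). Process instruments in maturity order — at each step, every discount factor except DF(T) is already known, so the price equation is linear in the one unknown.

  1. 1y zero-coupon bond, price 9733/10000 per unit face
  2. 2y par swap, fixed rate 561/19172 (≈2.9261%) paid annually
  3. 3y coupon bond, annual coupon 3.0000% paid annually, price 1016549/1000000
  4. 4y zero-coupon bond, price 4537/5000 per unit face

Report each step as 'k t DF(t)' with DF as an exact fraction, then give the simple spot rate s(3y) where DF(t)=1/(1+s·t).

step 1 [1y] zero: DF = P = 9733/10000 ≈ 0.973300
step 2 [2y] swap r/1=561/19172: DF=(1 − 561/19172·(0.973300))/(1+561/19172) = 9439/10000 ≈ 0.943900
step 3 [3y] bond c/1=3/100: DF=(1016549/1000000 − 3/100·(0.973300+0.943900))/(1+3/100) = 9311/10000 ≈ 0.931100
step 4 [4y] zero: DF = P = 4537/5000 ≈ 0.907400

1 1 9733/10000
2 2 9439/10000
3 3 9311/10000
4 4 4537/5000
s(3y) = (1/(9311/10000) − 1)/(3) = 689/27933 ≈ 2.4666%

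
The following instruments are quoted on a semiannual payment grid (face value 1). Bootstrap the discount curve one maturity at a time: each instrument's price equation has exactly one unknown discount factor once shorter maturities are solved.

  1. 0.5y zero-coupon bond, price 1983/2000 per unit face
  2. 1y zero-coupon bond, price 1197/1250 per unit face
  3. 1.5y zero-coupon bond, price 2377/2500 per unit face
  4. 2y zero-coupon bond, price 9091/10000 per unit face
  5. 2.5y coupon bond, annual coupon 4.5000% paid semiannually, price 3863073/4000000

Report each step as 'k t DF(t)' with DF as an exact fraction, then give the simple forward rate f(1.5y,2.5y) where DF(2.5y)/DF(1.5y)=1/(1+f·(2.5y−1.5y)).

step 1 [0.5y] zero: DF = P = 1983/2000 ≈ 0.991500
step 2 [1y] zero: DF = P = 1197/1250 ≈ 0.957600
step 3 [1.5y] zero: DF = P = 2377/2500 ≈ 0.950800
step 4 [2y] zero: DF = P = 9091/10000 ≈ 0.909100
step 5 [2.5y] bond c/2=9/400: DF=(3863073/4000000 − 9/400·(0.991500+0.957600+0.950800+0.909100))/(1+9/400) = 8607/10000 ≈ 0.860700

1 1/2 1983/2000
2 1 1197/1250
3 3/2 2377/2500
4 2 9091/10000
5 5/2 8607/10000
f(1.5y,2.5y) = ((2377/2500)/(8607/10000) − 1)/(1) = 901/8607 ≈ 10.4682%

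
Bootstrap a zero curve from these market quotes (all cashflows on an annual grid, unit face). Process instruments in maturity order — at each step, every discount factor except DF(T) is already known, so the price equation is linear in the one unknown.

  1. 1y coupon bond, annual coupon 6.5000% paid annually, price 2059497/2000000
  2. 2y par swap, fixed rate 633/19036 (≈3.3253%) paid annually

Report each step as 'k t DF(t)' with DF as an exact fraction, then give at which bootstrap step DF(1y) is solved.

step 1 [1y] bond c/1=13/200: DF=(2059497/2000000 − 13/200·(0))/(1+13/200) = 9669/10000 ≈ 0.966900
step 2 [2y] swap r/1=633/19036: DF=(1 − 633/19036·(0.966900))/(1+633/19036) = 9367/10000 ≈ 0.936700

1 1 9669/10000
2 2 9367/10000
DF(1y) is solved at step 1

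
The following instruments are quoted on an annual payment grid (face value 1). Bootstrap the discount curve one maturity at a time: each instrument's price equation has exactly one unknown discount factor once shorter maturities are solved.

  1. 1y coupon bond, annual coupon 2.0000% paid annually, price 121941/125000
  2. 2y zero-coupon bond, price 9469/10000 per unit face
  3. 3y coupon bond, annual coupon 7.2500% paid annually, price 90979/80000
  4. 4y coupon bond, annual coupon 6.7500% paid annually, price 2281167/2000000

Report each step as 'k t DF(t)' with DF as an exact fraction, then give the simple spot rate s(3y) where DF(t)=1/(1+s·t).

1 1 2391/2500
2 2 9469/10000
3 3 9317/10000
4 4 2223/2500
s(3y) = (1/(9317/10000) − 1)/(3) = 683/27951 ≈ 2.4436%

step 1 [1y] bond c/1=1/50: DF=(121941/125000 − 1/50·(0))/(1+1/50) = 2391/2500 ≈ 0.956400
step 2 [2y] zero: DF = P = 9469/10000 ≈ 0.946900
step 3 [3y] bond c/1=29/400: DF=(90979/80000 − 29/400·(0.956400+0.946900))/(1+29/400) = 9317/10000 ≈ 0.931700
step 4 [4y] bond c/1=27/400: DF=(2281167/2000000 − 27/400·(0.956400+0.946900+0.931700))/(1+27/400) = 2223/2500 ≈ 0.889200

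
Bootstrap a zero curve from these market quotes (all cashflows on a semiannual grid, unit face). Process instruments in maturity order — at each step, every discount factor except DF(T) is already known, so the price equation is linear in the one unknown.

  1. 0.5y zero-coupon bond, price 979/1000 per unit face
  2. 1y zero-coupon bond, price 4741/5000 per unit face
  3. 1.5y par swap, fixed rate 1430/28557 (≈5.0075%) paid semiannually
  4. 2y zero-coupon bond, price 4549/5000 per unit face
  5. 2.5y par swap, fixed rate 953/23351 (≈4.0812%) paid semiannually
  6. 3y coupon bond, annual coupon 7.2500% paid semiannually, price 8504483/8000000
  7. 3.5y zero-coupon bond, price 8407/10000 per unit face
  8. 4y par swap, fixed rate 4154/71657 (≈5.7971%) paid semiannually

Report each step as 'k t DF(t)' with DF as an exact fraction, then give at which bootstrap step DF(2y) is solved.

1 1/2 979/1000
2 1 4741/5000
3 3/2 1857/2000
4 2 4549/5000
5 5/2 9047/10000
6 3 69/80
7 7/2 8407/10000
8 4 7923/10000
DF(2y) is solved at step 4

step 1 [0.5y] zero: DF = P = 979/1000 ≈ 0.979000
step 2 [1y] zero: DF = P = 4741/5000 ≈ 0.948200
step 3 [1.5y] swap r/2=715/28557: DF=(1 − 715/28557·(0.979000+0.948200))/(1+715/28557) = 1857/2000 ≈ 0.928500
step 4 [2y] zero: DF = P = 4549/5000 ≈ 0.909800
step 5 [2.5y] swap r/2=953/46702: DF=(1 − 953/46702·(0.979000+0.948200+0.928500+0.909800))/(1+953/46702) = 9047/10000 ≈ 0.904700
step 6 [3y] bond c/2=29/800: DF=(8504483/8000000 − 29/800·(0.979000+0.948200+0.928500+0.909800+0.904700))/(1+29/800) = 69/80 ≈ 0.862500
step 7 [3.5y] zero: DF = P = 8407/10000 ≈ 0.840700
step 8 [4y] swap r/2=2077/71657: DF=(1 − 2077/71657·(0.979000+0.948200+0.928500+0.909800+0.904700+0.862500+0.840700))/(1+2077/71657) = 7923/10000 ≈ 0.792300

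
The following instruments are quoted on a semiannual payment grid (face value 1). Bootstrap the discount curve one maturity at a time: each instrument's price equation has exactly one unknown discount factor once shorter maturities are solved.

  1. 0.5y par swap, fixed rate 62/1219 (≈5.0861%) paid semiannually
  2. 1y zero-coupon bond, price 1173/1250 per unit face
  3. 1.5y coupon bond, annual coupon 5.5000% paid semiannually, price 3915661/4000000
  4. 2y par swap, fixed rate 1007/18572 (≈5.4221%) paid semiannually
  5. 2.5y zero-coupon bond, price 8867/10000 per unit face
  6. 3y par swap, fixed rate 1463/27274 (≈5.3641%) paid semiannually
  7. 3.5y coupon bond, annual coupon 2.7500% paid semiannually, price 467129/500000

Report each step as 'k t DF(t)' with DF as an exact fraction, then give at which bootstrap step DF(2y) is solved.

step 1 [0.5y] swap r/2=31/1219: DF=(1 − 31/1219·(0))/(1+31/1219) = 1219/1250 ≈ 0.975200
step 2 [1y] zero: DF = P = 1173/1250 ≈ 0.938400
step 3 [1.5y] bond c/2=11/400: DF=(3915661/4000000 − 11/400·(0.975200+0.938400))/(1+11/400) = 1803/2000 ≈ 0.901500
step 4 [2y] swap r/2=1007/37144: DF=(1 − 1007/37144·(0.975200+0.938400+0.901500))/(1+1007/37144) = 8993/10000 ≈ 0.899300
step 5 [2.5y] zero: DF = P = 8867/10000 ≈ 0.886700
step 6 [3y] swap r/2=1463/54548: DF=(1 − 1463/54548·(0.975200+0.938400+0.901500+0.899300+0.886700))/(1+1463/54548) = 8537/10000 ≈ 0.853700
step 7 [3.5y] bond c/2=11/800: DF=(467129/500000 − 11/800·(0.975200+0.938400+0.901500+0.899300+0.886700+0.853700))/(1+11/800) = 2119/2500 ≈ 0.847600

1 1/2 1219/1250
2 1 1173/1250
3 3/2 1803/2000
4 2 8993/10000
5 5/2 8867/10000
6 3 8537/10000
7 7/2 2119/2500
DF(2y) is solved at step 4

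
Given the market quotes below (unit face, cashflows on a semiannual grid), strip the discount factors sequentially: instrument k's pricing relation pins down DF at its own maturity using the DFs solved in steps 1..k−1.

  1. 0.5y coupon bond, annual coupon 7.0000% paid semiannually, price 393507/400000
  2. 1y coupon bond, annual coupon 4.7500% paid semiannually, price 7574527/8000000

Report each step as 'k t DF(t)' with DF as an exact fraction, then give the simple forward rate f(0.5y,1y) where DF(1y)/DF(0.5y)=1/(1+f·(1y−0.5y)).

1 1/2 1901/2000
2 1 2257/2500
f(0.5y,1y) = ((1901/2000)/(2257/2500) − 1)/(1/2) = 477/4514 ≈ 10.5671%

step 1 [0.5y] bond c/2=7/200: DF=(393507/400000 − 7/200·(0))/(1+7/200) = 1901/2000 ≈ 0.950500
step 2 [1y] bond c/2=19/800: DF=(7574527/8000000 − 19/800·(0.950500))/(1+19/800) = 2257/2500 ≈ 0.902800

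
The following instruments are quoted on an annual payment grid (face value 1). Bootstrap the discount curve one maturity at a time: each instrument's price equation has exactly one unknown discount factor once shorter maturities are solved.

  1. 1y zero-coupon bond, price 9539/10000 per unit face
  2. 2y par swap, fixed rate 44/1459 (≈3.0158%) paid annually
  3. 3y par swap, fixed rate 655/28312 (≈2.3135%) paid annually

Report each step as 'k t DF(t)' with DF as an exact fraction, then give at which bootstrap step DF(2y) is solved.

step 1 [1y] zero: DF = P = 9539/10000 ≈ 0.953900
step 2 [2y] swap r/1=44/1459: DF=(1 − 44/1459·(0.953900))/(1+44/1459) = 2357/2500 ≈ 0.942800
step 3 [3y] swap r/1=655/28312: DF=(1 − 655/28312·(0.953900+0.942800))/(1+655/28312) = 1869/2000 ≈ 0.934500

1 1 9539/10000
2 2 2357/2500
3 3 1869/2000
DF(2y) is solved at step 2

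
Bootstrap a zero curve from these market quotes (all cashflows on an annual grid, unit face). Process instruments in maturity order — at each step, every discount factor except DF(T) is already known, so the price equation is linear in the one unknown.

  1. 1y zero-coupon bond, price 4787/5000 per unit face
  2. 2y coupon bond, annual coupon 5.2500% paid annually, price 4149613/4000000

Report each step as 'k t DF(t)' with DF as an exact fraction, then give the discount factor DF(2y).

1 1 4787/5000
2 2 9379/10000
DF(2y) = 9379/10000 ≈ 0.937900

step 1 [1y] zero: DF = P = 4787/5000 ≈ 0.957400
step 2 [2y] bond c/1=21/400: DF=(4149613/4000000 − 21/400·(0.957400))/(1+21/400) = 9379/10000 ≈ 0.937900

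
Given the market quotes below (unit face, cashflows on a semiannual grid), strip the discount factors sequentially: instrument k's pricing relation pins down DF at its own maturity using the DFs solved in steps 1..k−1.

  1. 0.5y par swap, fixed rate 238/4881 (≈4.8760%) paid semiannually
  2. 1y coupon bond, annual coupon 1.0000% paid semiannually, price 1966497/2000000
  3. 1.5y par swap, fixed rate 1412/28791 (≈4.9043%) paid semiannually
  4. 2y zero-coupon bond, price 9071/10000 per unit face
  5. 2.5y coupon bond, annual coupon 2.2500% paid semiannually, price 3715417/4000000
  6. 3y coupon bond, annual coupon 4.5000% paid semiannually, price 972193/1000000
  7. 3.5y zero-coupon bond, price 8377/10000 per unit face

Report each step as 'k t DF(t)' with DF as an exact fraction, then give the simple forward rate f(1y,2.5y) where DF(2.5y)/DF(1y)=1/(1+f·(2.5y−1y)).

step 1 [0.5y] swap r/2=119/4881: DF=(1 − 119/4881·(0))/(1+119/4881) = 4881/5000 ≈ 0.976200
step 2 [1y] bond c/2=1/200: DF=(1966497/2000000 − 1/200·(0.976200))/(1+1/200) = 1947/2000 ≈ 0.973500
step 3 [1.5y] swap r/2=706/28791: DF=(1 − 706/28791·(0.976200+0.973500))/(1+706/28791) = 4647/5000 ≈ 0.929400
step 4 [2y] zero: DF = P = 9071/10000 ≈ 0.907100
step 5 [2.5y] bond c/2=9/800: DF=(3715417/4000000 − 9/800·(0.976200+0.973500+0.929400+0.907100))/(1+9/800) = 2191/2500 ≈ 0.876400
step 6 [3y] bond c/2=9/400: DF=(972193/1000000 − 9/400·(0.976200+0.973500+0.929400+0.907100+0.876400))/(1+9/400) = 4241/5000 ≈ 0.848200
step 7 [3.5y] zero: DF = P = 8377/10000 ≈ 0.837700

1 1/2 4881/5000
2 1 1947/2000
3 3/2 4647/5000
4 2 9071/10000
5 5/2 2191/2500
6 3 4241/5000
7 7/2 8377/10000
f(1y,2.5y) = ((1947/2000)/(2191/2500) − 1)/(3/2) = 971/13146 ≈ 7.3863%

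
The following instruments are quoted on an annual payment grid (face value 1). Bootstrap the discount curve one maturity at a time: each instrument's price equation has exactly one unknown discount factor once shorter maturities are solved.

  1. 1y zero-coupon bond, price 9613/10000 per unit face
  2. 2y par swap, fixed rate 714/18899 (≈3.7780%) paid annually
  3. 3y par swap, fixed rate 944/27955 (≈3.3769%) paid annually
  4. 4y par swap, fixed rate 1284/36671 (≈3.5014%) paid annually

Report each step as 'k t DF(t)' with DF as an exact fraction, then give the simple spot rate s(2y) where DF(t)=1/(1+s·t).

step 1 [1y] zero: DF = P = 9613/10000 ≈ 0.961300
step 2 [2y] swap r/1=714/18899: DF=(1 − 714/18899·(0.961300))/(1+714/18899) = 4643/5000 ≈ 0.928600
step 3 [3y] swap r/1=944/27955: DF=(1 − 944/27955·(0.961300+0.928600))/(1+944/27955) = 566/625 ≈ 0.905600
step 4 [4y] swap r/1=1284/36671: DF=(1 − 1284/36671·(0.961300+0.928600+0.905600))/(1+1284/36671) = 2179/2500 ≈ 0.871600

1 1 9613/10000
2 2 4643/5000
3 3 566/625
4 4 2179/2500
s(2y) = (1/(4643/5000) − 1)/(2) = 357/9286 ≈ 3.8445%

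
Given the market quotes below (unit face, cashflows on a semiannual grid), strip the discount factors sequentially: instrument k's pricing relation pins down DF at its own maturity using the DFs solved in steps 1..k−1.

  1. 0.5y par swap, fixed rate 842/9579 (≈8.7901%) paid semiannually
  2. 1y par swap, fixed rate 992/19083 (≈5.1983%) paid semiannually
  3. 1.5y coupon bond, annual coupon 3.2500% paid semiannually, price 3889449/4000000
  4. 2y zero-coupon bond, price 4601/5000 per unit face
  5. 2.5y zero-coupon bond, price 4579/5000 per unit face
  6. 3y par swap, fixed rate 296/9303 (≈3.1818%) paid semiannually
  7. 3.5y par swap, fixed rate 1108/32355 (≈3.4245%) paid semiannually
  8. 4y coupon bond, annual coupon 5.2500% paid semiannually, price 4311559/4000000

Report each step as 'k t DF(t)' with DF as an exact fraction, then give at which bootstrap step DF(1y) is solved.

1 1/2 9579/10000
2 1 594/625
3 3/2 9263/10000
4 2 4601/5000
5 5/2 4579/5000
6 3 1139/1250
7 7/2 2223/2500
8 4 553/625
DF(1y) is solved at step 2

step 1 [0.5y] swap r/2=421/9579: DF=(1 − 421/9579·(0))/(1+421/9579) = 9579/10000 ≈ 0.957900
step 2 [1y] swap r/2=496/19083: DF=(1 − 496/19083·(0.957900))/(1+496/19083) = 594/625 ≈ 0.950400
step 3 [1.5y] bond c/2=13/800: DF=(3889449/4000000 − 13/800·(0.957900+0.950400))/(1+13/800) = 9263/10000 ≈ 0.926300
step 4 [2y] zero: DF = P = 4601/5000 ≈ 0.920200
step 5 [2.5y] zero: DF = P = 4579/5000 ≈ 0.915800
step 6 [3y] swap r/2=148/9303: DF=(1 − 148/9303·(0.957900+0.950400+0.926300+0.920200+0.915800))/(1+148/9303) = 1139/1250 ≈ 0.911200
step 7 [3.5y] swap r/2=554/32355: DF=(1 − 554/32355·(0.957900+0.950400+0.926300+0.920200+0.915800+0.911200))/(1+554/32355) = 2223/2500 ≈ 0.889200
step 8 [4y] bond c/2=21/800: DF=(4311559/4000000 − 21/800·(0.957900+0.950400+0.926300+0.920200+0.915800+0.911200+0.889200))/(1+21/800) = 553/625 ≈ 0.884800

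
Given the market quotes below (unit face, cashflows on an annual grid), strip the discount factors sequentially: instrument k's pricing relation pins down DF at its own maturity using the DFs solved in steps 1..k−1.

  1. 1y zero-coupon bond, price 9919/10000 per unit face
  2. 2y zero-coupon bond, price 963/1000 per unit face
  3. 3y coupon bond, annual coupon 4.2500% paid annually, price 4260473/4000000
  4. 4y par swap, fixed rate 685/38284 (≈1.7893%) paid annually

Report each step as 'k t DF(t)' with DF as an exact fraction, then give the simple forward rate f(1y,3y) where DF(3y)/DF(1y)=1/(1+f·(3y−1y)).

1 1 9919/10000
2 2 963/1000
3 3 471/500
4 4 1863/2000
f(1y,3y) = ((9919/10000)/(471/500) − 1)/(2) = 499/18840 ≈ 2.6486%

step 1 [1y] zero: DF = P = 9919/10000 ≈ 0.991900
step 2 [2y] zero: DF = P = 963/1000 ≈ 0.963000
step 3 [3y] bond c/1=17/400: DF=(4260473/4000000 − 17/400·(0.991900+0.963000))/(1+17/400) = 471/500 ≈ 0.942000
step 4 [4y] swap r/1=685/38284: DF=(1 − 685/38284·(0.991900+0.963000+0.942000))/(1+685/38284) = 1863/2000 ≈ 0.931500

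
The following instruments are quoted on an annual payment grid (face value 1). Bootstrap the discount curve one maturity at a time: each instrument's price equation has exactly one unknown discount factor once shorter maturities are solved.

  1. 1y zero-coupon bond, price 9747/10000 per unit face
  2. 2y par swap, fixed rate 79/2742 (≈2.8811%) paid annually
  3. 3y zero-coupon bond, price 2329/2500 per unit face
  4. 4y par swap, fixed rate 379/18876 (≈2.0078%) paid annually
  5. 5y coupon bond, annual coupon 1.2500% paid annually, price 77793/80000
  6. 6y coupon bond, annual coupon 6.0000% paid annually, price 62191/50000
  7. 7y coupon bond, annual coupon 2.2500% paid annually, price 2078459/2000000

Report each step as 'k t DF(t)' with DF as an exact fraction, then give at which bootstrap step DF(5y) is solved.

1 1 9747/10000
2 2 9447/10000
3 3 2329/2500
4 4 4621/5000
5 5 4569/5000
6 6 227/250
7 7 2233/2500
DF(5y) is solved at step 5

step 1 [1y] zero: DF = P = 9747/10000 ≈ 0.974700
step 2 [2y] swap r/1=79/2742: DF=(1 − 79/2742·(0.974700))/(1+79/2742) = 9447/10000 ≈ 0.944700
step 3 [3y] zero: DF = P = 2329/2500 ≈ 0.931600
step 4 [4y] swap r/1=379/18876: DF=(1 − 379/18876·(0.974700+0.944700+0.931600))/(1+379/18876) = 4621/5000 ≈ 0.924200
step 5 [5y] bond c/1=1/80: DF=(77793/80000 − 1/80·(0.974700+0.944700+0.931600+0.924200))/(1+1/80) = 4569/5000 ≈ 0.913800
step 6 [6y] bond c/1=3/50: DF=(62191/50000 − 3/50·(0.974700+0.944700+0.931600+0.924200+0.913800))/(1+3/50) = 227/250 ≈ 0.908000
step 7 [7y] bond c/1=9/400: DF=(2078459/2000000 − 9/400·(0.974700+0.944700+0.931600+0.924200+0.913800+0.908000))/(1+9/400) = 2233/2500 ≈ 0.893200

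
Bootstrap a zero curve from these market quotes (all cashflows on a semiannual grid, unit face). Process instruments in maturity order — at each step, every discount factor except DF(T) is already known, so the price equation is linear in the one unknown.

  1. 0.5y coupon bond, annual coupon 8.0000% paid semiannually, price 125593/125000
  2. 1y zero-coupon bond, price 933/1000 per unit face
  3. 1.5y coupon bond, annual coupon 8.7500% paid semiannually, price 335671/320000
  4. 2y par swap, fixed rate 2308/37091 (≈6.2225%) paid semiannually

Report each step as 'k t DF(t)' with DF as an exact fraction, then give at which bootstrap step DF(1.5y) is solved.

step 1 [0.5y] bond c/2=1/25: DF=(125593/125000 − 1/25·(0))/(1+1/25) = 9661/10000 ≈ 0.966100
step 2 [1y] zero: DF = P = 933/1000 ≈ 0.933000
step 3 [1.5y] bond c/2=7/160: DF=(335671/320000 − 7/160·(0.966100+0.933000))/(1+7/160) = 4627/5000 ≈ 0.925400
step 4 [2y] swap r/2=1154/37091: DF=(1 − 1154/37091·(0.966100+0.933000+0.925400))/(1+1154/37091) = 4423/5000 ≈ 0.884600

1 1/2 9661/10000
2 1 933/1000
3 3/2 4627/5000
4 2 4423/5000
DF(1.5y) is solved at step 3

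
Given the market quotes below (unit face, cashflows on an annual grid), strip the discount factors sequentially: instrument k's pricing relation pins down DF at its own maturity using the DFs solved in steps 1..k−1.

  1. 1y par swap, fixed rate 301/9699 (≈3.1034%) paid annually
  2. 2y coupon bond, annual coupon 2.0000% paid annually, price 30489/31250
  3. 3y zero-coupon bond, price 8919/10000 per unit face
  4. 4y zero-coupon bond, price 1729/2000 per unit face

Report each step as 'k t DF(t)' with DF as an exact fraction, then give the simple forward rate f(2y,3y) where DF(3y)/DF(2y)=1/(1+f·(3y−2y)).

step 1 [1y] swap r/1=301/9699: DF=(1 − 301/9699·(0))/(1+301/9699) = 9699/10000 ≈ 0.969900
step 2 [2y] bond c/1=1/50: DF=(30489/31250 − 1/50·(0.969900))/(1+1/50) = 15/16 ≈ 0.937500
step 3 [3y] zero: DF = P = 8919/10000 ≈ 0.891900
step 4 [4y] zero: DF = P = 1729/2000 ≈ 0.864500

1 1 9699/10000
2 2 15/16
3 3 8919/10000
4 4 1729/2000
f(2y,3y) = ((15/16)/(8919/10000) − 1)/(1) = 152/2973 ≈ 5.1127%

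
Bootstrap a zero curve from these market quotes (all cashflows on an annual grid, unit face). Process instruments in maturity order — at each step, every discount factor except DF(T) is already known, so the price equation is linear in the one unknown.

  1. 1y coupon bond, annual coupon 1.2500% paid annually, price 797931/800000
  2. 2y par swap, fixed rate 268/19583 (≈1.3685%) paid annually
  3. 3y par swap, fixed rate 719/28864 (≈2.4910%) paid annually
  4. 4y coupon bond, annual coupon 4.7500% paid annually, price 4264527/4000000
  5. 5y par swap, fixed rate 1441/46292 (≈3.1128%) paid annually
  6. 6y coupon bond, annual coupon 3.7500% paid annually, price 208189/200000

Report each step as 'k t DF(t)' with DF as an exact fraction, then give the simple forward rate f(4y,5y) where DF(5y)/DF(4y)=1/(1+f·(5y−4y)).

1 1 9851/10000
2 2 2433/2500
3 3 9281/10000
4 4 8869/10000
5 5 8559/10000
6 6 209/250
f(4y,5y) = ((8869/10000)/(8559/10000) − 1)/(1) = 310/8559 ≈ 3.6219%

step 1 [1y] bond c/1=1/80: DF=(797931/800000 − 1/80·(0))/(1+1/80) = 9851/10000 ≈ 0.985100
step 2 [2y] swap r/1=268/19583: DF=(1 − 268/19583·(0.985100))/(1+268/19583) = 2433/2500 ≈ 0.973200
step 3 [3y] swap r/1=719/28864: DF=(1 − 719/28864·(0.985100+0.973200))/(1+719/28864) = 9281/10000 ≈ 0.928100
step 4 [4y] bond c/1=19/400: DF=(4264527/4000000 − 19/400·(0.985100+0.973200+0.928100))/(1+19/400) = 8869/10000 ≈ 0.886900
step 5 [5y] swap r/1=1441/46292: DF=(1 − 1441/46292·(0.985100+0.973200+0.928100+0.886900))/(1+1441/46292) = 8559/10000 ≈ 0.855900
step 6 [6y] bond c/1=3/80: DF=(208189/200000 − 3/80·(0.985100+0.973200+0.928100+0.886900+0.855900))/(1+3/80) = 209/250 ≈ 0.836000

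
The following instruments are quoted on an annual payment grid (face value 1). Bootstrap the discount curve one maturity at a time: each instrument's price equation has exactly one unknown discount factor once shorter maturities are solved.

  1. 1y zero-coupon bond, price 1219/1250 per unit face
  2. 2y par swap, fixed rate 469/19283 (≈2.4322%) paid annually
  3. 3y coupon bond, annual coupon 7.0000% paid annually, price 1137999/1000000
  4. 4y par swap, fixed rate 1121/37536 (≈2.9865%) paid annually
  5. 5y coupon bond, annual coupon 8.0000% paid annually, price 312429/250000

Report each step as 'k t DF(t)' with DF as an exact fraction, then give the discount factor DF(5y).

1 1 1219/1250
2 2 9531/10000
3 3 4687/5000
4 4 8879/10000
5 5 8791/10000
DF(5y) = 8791/10000 ≈ 0.879100

step 1 [1y] zero: DF = P = 1219/1250 ≈ 0.975200
step 2 [2y] swap r/1=469/19283: DF=(1 − 469/19283·(0.975200))/(1+469/19283) = 9531/10000 ≈ 0.953100
step 3 [3y] bond c/1=7/100: DF=(1137999/1000000 − 7/100·(0.975200+0.953100))/(1+7/100) = 4687/5000 ≈ 0.937400
step 4 [4y] swap r/1=1121/37536: DF=(1 − 1121/37536·(0.975200+0.953100+0.937400))/(1+1121/37536) = 8879/10000 ≈ 0.887900
step 5 [5y] bond c/1=2/25: DF=(312429/250000 − 2/25·(0.975200+0.953100+0.937400+0.887900))/(1+2/25) = 8791/10000 ≈ 0.879100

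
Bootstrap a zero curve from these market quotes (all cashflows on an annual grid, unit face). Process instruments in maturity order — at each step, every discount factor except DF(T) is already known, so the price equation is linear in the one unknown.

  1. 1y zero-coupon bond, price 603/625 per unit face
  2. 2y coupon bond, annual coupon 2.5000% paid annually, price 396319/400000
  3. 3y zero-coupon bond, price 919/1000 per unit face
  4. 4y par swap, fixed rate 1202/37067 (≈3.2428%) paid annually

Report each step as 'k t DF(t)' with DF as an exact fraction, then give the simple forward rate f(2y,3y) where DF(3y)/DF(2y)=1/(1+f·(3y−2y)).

1 1 603/625
2 2 9431/10000
3 3 919/1000
4 4 4399/5000
f(2y,3y) = ((9431/10000)/(919/1000) − 1)/(1) = 241/9190 ≈ 2.6224%

step 1 [1y] zero: DF = P = 603/625 ≈ 0.964800
step 2 [2y] bond c/1=1/40: DF=(396319/400000 − 1/40·(0.964800))/(1+1/40) = 9431/10000 ≈ 0.943100
step 3 [3y] zero: DF = P = 919/1000 ≈ 0.919000
step 4 [4y] swap r/1=1202/37067: DF=(1 − 1202/37067·(0.964800+0.943100+0.919000))/(1+1202/37067) = 4399/5000 ≈ 0.879800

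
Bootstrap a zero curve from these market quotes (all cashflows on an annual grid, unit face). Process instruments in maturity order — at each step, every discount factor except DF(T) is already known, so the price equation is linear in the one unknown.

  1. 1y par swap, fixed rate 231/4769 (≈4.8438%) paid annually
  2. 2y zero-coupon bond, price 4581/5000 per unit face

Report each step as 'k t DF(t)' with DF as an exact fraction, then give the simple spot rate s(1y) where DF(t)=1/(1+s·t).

1 1 4769/5000
2 2 4581/5000
s(1y) = (1/(4769/5000) − 1)/(1) = 231/4769 ≈ 4.8438%

step 1 [1y] swap r/1=231/4769: DF=(1 − 231/4769·(0))/(1+231/4769) = 4769/5000 ≈ 0.953800
step 2 [2y] zero: DF = P = 4581/5000 ≈ 0.916200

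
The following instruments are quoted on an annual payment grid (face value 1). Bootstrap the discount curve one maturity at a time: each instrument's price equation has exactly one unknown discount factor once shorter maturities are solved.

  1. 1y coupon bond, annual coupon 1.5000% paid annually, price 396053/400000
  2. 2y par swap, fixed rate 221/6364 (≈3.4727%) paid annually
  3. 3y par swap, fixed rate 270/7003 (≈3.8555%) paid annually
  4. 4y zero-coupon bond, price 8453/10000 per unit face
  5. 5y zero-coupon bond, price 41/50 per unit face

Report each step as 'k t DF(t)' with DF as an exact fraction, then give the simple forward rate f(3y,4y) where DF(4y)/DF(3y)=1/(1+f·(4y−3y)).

1 1 1951/2000
2 2 9337/10000
3 3 223/250
4 4 8453/10000
5 5 41/50
f(3y,4y) = ((223/250)/(8453/10000) − 1)/(1) = 467/8453 ≈ 5.5247%

step 1 [1y] bond c/1=3/200: DF=(396053/400000 − 3/200·(0))/(1+3/200) = 1951/2000 ≈ 0.975500
step 2 [2y] swap r/1=221/6364: DF=(1 − 221/6364·(0.975500))/(1+221/6364) = 9337/10000 ≈ 0.933700
step 3 [3y] swap r/1=270/7003: DF=(1 − 270/7003·(0.975500+0.933700))/(1+270/7003) = 223/250 ≈ 0.892000
step 4 [4y] zero: DF = P = 8453/10000 ≈ 0.845300
step 5 [5y] zero: DF = P = 41/50 ≈ 0.820000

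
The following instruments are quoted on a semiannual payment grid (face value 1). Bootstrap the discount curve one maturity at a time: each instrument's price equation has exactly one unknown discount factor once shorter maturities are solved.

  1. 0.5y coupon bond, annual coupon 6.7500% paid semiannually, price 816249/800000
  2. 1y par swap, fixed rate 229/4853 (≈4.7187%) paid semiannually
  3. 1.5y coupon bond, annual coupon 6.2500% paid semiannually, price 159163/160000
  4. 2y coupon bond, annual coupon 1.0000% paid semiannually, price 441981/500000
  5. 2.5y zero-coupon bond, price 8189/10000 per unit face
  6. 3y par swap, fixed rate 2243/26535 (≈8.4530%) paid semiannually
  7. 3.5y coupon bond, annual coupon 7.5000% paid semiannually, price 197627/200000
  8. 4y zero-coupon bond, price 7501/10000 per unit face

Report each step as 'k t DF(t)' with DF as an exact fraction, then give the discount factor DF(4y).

1 1/2 987/1000
2 1 4771/5000
3 3/2 4529/5000
4 2 4327/5000
5 5/2 8189/10000
6 3 7757/10000
7 7/2 3803/5000
8 4 7501/10000
DF(4y) = 7501/10000 ≈ 0.750100

step 1 [0.5y] bond c/2=27/800: DF=(816249/800000 − 27/800·(0))/(1+27/800) = 987/1000 ≈ 0.987000
step 2 [1y] swap r/2=229/9706: DF=(1 − 229/9706·(0.987000))/(1+229/9706) = 4771/5000 ≈ 0.954200
step 3 [1.5y] bond c/2=1/32: DF=(159163/160000 − 1/32·(0.987000+0.954200))/(1+1/32) = 4529/5000 ≈ 0.905800
step 4 [2y] bond c/2=1/200: DF=(441981/500000 − 1/200·(0.987000+0.954200+0.905800))/(1+1/200) = 4327/5000 ≈ 0.865400
step 5 [2.5y] zero: DF = P = 8189/10000 ≈ 0.818900
step 6 [3y] swap r/2=2243/53070: DF=(1 − 2243/53070·(0.987000+0.954200+0.905800+0.865400+0.818900))/(1+2243/53070) = 7757/10000 ≈ 0.775700
step 7 [3.5y] bond c/2=3/80: DF=(197627/200000 − 3/80·(0.987000+0.954200+0.905800+0.865400+0.818900+0.775700))/(1+3/80) = 3803/5000 ≈ 0.760600
step 8 [4y] zero: DF = P = 7501/10000 ≈ 0.750100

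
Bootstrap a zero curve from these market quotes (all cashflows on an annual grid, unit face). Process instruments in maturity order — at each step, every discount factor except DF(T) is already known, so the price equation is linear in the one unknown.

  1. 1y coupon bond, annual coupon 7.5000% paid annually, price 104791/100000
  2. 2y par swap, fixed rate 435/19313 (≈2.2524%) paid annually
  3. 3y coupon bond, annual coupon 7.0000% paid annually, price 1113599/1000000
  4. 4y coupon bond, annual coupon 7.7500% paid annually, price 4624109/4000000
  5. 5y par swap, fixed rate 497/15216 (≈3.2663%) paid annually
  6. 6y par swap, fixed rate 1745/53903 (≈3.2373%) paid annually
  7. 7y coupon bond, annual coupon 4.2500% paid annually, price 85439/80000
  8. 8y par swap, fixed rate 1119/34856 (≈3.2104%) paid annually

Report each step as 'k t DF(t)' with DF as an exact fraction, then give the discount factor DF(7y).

step 1 [1y] bond c/1=3/40: DF=(104791/100000 − 3/40·(0))/(1+3/40) = 2437/2500 ≈ 0.974800
step 2 [2y] swap r/1=435/19313: DF=(1 − 435/19313·(0.974800))/(1+435/19313) = 1913/2000 ≈ 0.956500
step 3 [3y] bond c/1=7/100: DF=(1113599/1000000 − 7/100·(0.974800+0.956500))/(1+7/100) = 1143/1250 ≈ 0.914400
step 4 [4y] bond c/1=31/400: DF=(4624109/4000000 − 31/400·(0.974800+0.956500+0.914400))/(1+31/400) = 4341/5000 ≈ 0.868200
step 5 [5y] swap r/1=497/15216: DF=(1 − 497/15216·(0.974800+0.956500+0.914400+0.868200))/(1+497/15216) = 8509/10000 ≈ 0.850900
step 6 [6y] swap r/1=1745/53903: DF=(1 − 1745/53903·(0.974800+0.956500+0.914400+0.868200+0.850900))/(1+1745/53903) = 1651/2000 ≈ 0.825500
step 7 [7y] bond c/1=17/400: DF=(85439/80000 − 17/400·(0.974800+0.956500+0.914400+0.868200+0.850900+0.825500))/(1+17/400) = 8047/10000 ≈ 0.804700
step 8 [8y] swap r/1=1119/34856: DF=(1 − 1119/34856·(0.974800+0.956500+0.914400+0.868200+0.850900+0.825500+0.804700))/(1+1119/34856) = 3881/5000 ≈ 0.776200

1 1 2437/2500
2 2 1913/2000
3 3 1143/1250
4 4 4341/5000
5 5 8509/10000
6 6 1651/2000
7 7 8047/10000
8 8 3881/5000
DF(7y) = 8047/10000 ≈ 0.804700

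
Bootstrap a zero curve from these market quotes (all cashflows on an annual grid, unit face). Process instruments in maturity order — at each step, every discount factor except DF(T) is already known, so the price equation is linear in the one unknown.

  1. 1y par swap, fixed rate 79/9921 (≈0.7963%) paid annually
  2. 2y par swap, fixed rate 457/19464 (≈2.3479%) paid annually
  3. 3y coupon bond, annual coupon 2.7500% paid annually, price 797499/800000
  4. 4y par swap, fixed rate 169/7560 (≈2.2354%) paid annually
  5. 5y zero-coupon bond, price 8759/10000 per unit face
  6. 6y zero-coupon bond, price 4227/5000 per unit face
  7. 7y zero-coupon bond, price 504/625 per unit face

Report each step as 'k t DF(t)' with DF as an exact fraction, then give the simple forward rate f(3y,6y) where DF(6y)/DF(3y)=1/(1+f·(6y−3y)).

step 1 [1y] swap r/1=79/9921: DF=(1 − 79/9921·(0))/(1+79/9921) = 9921/10000 ≈ 0.992100
step 2 [2y] swap r/1=457/19464: DF=(1 − 457/19464·(0.992100))/(1+457/19464) = 9543/10000 ≈ 0.954300
step 3 [3y] bond c/1=11/400: DF=(797499/800000 − 11/400·(0.992100+0.954300))/(1+11/400) = 9181/10000 ≈ 0.918100
step 4 [4y] swap r/1=169/7560: DF=(1 − 169/7560·(0.992100+0.954300+0.918100))/(1+169/7560) = 1831/2000 ≈ 0.915500
step 5 [5y] zero: DF = P = 8759/10000 ≈ 0.875900
step 6 [6y] zero: DF = P = 4227/5000 ≈ 0.845400
step 7 [7y] zero: DF = P = 504/625 ≈ 0.806400

1 1 9921/10000
2 2 9543/10000
3 3 9181/10000
4 4 1831/2000
5 5 8759/10000
6 6 4227/5000
7 7 504/625
f(3y,6y) = ((9181/10000)/(4227/5000) − 1)/(3) = 727/25362 ≈ 2.8665%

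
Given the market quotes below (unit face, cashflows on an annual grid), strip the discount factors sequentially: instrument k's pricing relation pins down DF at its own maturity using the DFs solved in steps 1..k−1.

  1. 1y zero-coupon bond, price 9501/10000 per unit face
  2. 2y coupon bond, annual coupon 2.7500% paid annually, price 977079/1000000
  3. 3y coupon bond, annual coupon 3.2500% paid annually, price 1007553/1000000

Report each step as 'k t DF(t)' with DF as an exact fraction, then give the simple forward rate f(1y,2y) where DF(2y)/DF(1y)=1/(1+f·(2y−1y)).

step 1 [1y] zero: DF = P = 9501/10000 ≈ 0.950100
step 2 [2y] bond c/1=11/400: DF=(977079/1000000 − 11/400·(0.950100))/(1+11/400) = 1851/2000 ≈ 0.925500
step 3 [3y] bond c/1=13/400: DF=(1007553/1000000 − 13/400·(0.950100+0.925500))/(1+13/400) = 573/625 ≈ 0.916800

1 1 9501/10000
2 2 1851/2000
3 3 573/625
f(1y,2y) = ((9501/10000)/(1851/2000) − 1)/(1) = 82/3085 ≈ 2.6580%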